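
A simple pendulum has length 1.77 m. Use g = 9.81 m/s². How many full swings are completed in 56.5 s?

T = 2π√(L/g) = 2π√(1.77/9.81) = 2.669 s.
Number of complete oscillations = ⌊56.5/2.669⌋ = ⌊21.17⌋ = 21.

21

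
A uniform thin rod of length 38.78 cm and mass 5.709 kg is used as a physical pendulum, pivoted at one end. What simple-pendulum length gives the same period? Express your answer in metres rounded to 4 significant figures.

The equivalent simple-pendulum length is L_eq = I/(md), where I is about the pivot and d = 0.19390 m.
I_cm = (1/12)mL² = 0.071547 kg·m², so I = I_cm + md² = 0.071547 + 0.21464 = 0.28619 kg·m².
L_eq = 0.28619/(5.709 × 0.19390) = 0.2585 m.

0.2585 m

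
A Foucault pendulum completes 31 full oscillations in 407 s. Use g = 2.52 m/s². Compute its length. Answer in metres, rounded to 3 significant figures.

T = 407/31 = 13.13 s.
From T = 2π√(L/g), L = gT²/(4π²) = 2.52 × 13.13²/(4π²) = 11.0 m.

11.0 m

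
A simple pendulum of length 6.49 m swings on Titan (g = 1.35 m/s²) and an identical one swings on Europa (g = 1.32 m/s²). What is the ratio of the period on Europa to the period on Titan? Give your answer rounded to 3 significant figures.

1.01

T ∝ 1/√g, so T₂/T₁ = √(g₁/g₂) = √(1.35/1.32) = 1.01.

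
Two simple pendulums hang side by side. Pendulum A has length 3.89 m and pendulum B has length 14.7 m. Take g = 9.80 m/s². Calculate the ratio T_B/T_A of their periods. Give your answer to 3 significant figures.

1.94

T ∝ √L, so T_B/T_A = √(L_B/L_A) = √(14.7/3.89) = 1.94.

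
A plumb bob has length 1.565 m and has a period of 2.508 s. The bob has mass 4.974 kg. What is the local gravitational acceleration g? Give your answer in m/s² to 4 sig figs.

From T = 2π√(L/g), g = 4π²L/T² = 4π² × 1.565/2.5080² = 9.822 m/s².

9.822 m/s²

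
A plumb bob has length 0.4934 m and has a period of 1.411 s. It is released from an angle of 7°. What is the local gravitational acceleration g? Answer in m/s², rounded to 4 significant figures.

9.784 m/s²

From T = 2π√(L/g), g = 4π²L/T² = 4π² × 0.4934/1.4110² = 9.784 m/s².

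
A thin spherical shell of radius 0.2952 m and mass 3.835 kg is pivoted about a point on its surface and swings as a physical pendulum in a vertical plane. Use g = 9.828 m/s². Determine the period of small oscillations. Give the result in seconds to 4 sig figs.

1.406 s

I_cm = (2/3)mr² = 0.22280 kg·m². The pivot is at distance d = 0.2952 m from the centre of mass.
By the parallel-axis theorem, I = I_cm + md² = 0.22280 + 0.33419 = 0.55699 kg·m².
T = 2π√(I/(mgd)) = 2π√(0.55699/(3.835 × 9.828 × 0.2952)) = 1.406 s.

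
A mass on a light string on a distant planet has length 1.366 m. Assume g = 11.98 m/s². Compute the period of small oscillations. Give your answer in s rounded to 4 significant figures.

2.122 s

T = 2π√(L/g) = 2π√(1.366/11.98) = 2π × 0.33767 = 2.122 s.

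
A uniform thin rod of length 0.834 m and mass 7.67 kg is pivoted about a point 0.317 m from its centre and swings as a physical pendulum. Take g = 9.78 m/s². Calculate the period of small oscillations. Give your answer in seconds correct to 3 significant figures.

For a physical pendulum T = 2π√(I/(mgd)), with d = 0.3170 m from pivot to centre of mass.
I_cm = mL²/12 = 7.67 × 0.834²/12 = 0.4446 kg·m²; I = I_cm + md² = 0.4446 + 7.67 × 0.3170² = 1.215 kg·m².
T = 2π√(1.215/(7.67 × 9.78 × 0.3170)) = 1.42 s.

1.42 s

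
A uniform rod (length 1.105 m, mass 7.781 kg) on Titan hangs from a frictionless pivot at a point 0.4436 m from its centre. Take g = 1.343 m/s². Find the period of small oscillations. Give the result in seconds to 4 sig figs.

4.448 s

For a physical pendulum T = 2π√(I/(mgd)), with d = 0.44360 m from pivot to centre of mass.
I_cm = mL²/12 = 7.781 × 1.105²/12 = 0.79173 kg·m²; I = I_cm + md² = 0.79173 + 7.781 × 0.44360² = 2.3229 kg·m².
T = 2π√(2.3229/(7.781 × 1.343 × 0.44360)) = 4.448 s.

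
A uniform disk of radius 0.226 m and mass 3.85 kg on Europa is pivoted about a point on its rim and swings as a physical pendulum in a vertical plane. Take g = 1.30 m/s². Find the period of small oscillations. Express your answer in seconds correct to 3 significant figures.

3.21 s

I_cm = ½mr² = 0.09832 kg·m². The pivot is at distance d = 0.226 m from the centre of mass.
By the parallel-axis theorem, I = I_cm + md² = 0.09832 + 0.1966 = 0.2950 kg·m².
T = 2π√(I/(mgd)) = 2π√(0.2950/(3.85 × 1.30 × 0.226)) = 3.21 s.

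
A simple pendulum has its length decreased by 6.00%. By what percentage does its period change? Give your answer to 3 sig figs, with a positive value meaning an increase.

T ∝ √L, so T'/T = √(0.9400) = 0.9695.
Percentage change in T = (0.9695 − 1) × 100% = -3.05%.

-3.05%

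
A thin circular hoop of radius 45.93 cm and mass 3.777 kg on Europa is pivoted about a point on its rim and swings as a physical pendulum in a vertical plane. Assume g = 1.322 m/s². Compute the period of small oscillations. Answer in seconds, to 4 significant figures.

5.238 s

I_cm = mr² = 0.79678 kg·m². The pivot is at distance d = 0.4593 m from the centre of mass.
By the parallel-axis theorem, I = I_cm + md² = 0.79678 + 0.79678 = 1.5936 kg·m².
T = 2π√(I/(mgd)) = 2π√(1.5936/(3.777 × 1.322 × 0.4593)) = 5.238 s.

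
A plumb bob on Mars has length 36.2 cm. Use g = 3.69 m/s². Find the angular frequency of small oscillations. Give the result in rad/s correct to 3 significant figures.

ω = √(g/L) = √(3.69/0.362) = 3.19 rad/s.

3.19 rad/s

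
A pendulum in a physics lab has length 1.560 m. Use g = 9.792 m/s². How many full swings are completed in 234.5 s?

T = 2π√(L/g) = 2π√(1.560/9.792) = 2.5079 s.
Number of complete oscillations = ⌊234.5/2.5079⌋ = ⌊93.505⌋ = 93.

93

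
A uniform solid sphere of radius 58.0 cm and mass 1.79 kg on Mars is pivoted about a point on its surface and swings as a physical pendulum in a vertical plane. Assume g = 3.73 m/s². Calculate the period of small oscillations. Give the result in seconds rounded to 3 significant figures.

I_cm = (2/5)mr² = 0.2409 kg·m². The pivot is at distance d = 0.580 m from the centre of mass.
By the parallel-axis theorem, I = I_cm + md² = 0.2409 + 0.6022 = 0.8430 kg·m².
T = 2π√(I/(mgd)) = 2π√(0.8430/(1.79 × 3.73 × 0.580)) = 2.93 s.

2.93 s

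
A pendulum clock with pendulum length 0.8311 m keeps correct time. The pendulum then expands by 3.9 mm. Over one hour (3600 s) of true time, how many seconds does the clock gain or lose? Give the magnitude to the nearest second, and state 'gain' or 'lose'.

lose 8 s

T ∝ √L, so T'/T = √(0.83500/0.8311) = 1.00234.
In 3600 s of true time the clock registers 3600/1.00234 = 3591.6 s, so it loses 8 s.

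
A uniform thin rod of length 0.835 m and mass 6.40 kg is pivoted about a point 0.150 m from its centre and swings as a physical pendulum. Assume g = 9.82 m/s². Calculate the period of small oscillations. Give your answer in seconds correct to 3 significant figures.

For a physical pendulum T = 2π√(I/(mgd)), with d = 0.1500 m from pivot to centre of mass.
I_cm = mL²/12 = 6.40 × 0.835²/12 = 0.3719 kg·m²; I = I_cm + md² = 0.3719 + 6.40 × 0.1500² = 0.5159 kg·m².
T = 2π√(0.5159/(6.40 × 9.82 × 0.1500)) = 1.47 s.

1.47 s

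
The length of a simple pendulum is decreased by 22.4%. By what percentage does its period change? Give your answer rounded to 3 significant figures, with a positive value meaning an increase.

-11.9%

T ∝ √L, so T'/T = √(0.7760) = 0.8809.
Percentage change in T = (0.8809 − 1) × 100% = -11.9%.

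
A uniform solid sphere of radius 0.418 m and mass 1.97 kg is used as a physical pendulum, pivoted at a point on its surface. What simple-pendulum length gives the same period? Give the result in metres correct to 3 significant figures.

0.585 m

The equivalent simple-pendulum length is L_eq = I/(md), where I is about the pivot and d = 0.4180 m.
I_cm = (2/5)mR² = 0.1377 kg·m², so I = I_cm + md² = 0.1377 + 0.3442 = 0.4819 kg·m².
L_eq = 0.4819/(1.97 × 0.4180) = 0.585 m.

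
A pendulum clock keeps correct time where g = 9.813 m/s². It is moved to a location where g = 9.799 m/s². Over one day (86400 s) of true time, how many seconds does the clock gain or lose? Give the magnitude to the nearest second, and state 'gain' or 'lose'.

lose 62 s

The clock's period scales as T ∝ 1/√g, so T'/T = √(9.813/9.799) = 1.00071.
In 86400 s of true time the clock registers 86400/1.00071 = 86338.3 s, so it loses 62 s.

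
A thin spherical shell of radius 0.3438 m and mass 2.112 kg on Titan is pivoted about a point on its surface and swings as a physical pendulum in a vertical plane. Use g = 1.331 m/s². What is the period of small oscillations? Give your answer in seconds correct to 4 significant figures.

I_cm = (2/3)mr² = 0.16642 kg·m². The pivot is at distance d = 0.3438 m from the centre of mass.
By the parallel-axis theorem, I = I_cm + md² = 0.16642 + 0.24964 = 0.41606 kg·m².
T = 2π√(I/(mgd)) = 2π√(0.41606/(2.112 × 1.331 × 0.3438)) = 4.123 s.

4.123 s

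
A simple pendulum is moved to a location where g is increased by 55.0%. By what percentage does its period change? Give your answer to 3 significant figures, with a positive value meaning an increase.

-19.7%

T ∝ 1/√g, so T'/T = 1/√(1.550) = 0.8032.
Percentage change in T = (0.8032 − 1) × 100% = -19.7%.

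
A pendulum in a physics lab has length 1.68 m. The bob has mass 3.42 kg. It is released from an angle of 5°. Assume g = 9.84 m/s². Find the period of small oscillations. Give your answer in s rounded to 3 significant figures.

2.60 s

T = 2π√(L/g) = 2π√(1.68/9.84) = 2π × 0.4132 = 2.60 s.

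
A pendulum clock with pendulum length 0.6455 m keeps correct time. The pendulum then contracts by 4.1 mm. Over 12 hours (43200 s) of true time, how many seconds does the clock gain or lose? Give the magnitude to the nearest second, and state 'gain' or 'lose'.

T ∝ √L, so T'/T = √(0.64140/0.6455) = 0.996819.
In 43200 s of true time the clock registers 43200/0.996819 = 43337.9 s, so it gains 138 s.

gain 138 s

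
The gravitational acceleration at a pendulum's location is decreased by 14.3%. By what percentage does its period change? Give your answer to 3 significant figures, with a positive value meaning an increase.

T ∝ 1/√g, so T'/T = 1/√(0.8570) = 1.080.
Percentage change in T = (1.080 − 1) × 100% = 8.02%.

8.02%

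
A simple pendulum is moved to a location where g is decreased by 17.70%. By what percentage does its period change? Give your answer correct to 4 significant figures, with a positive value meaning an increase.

T ∝ 1/√g, so T'/T = 1/√(0.82300) = 1.1023.
Percentage change in T = (1.1023 − 1) × 100% = 10.23%.

10.23%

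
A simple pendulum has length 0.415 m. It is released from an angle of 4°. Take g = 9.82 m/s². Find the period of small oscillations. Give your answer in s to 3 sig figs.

T = 2π√(L/g) = 2π√(0.415/9.82) = 2π × 0.2056 = 1.29 s.

1.29 s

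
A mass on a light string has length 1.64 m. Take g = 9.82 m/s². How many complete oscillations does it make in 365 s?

142

T = 2π√(L/g) = 2π√(1.64/9.82) = 2.568 s.
Number of complete oscillations = ⌊365/2.568⌋ = ⌊142.1⌋ = 142.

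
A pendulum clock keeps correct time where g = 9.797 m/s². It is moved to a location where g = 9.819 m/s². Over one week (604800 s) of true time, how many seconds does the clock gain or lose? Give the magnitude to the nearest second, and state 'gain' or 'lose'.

The clock's period scales as T ∝ 1/√g, so T'/T = √(9.797/9.819) = 0.998879.
In 604800 s of true time the clock registers 604800/0.998879 = 605478.7 s, so it gains 679 s.

gain 679 s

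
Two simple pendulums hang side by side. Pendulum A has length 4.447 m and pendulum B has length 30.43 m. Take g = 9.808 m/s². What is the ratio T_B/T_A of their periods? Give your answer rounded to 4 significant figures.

T ∝ √L, so T_B/T_A = √(L_B/L_A) = √(30.43/4.447) = 2.616.

2.616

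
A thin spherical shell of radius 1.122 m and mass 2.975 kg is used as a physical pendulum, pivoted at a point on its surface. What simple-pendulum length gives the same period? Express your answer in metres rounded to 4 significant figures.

The equivalent simple-pendulum length is L_eq = I/(md), where I is about the pivot and d = 1.1220 m.
I_cm = (2/3)mR² = 2.4968 kg·m², so I = I_cm + md² = 2.4968 + 3.7452 = 6.2420 kg·m².
L_eq = 6.2420/(2.975 × 1.1220) = 1.870 m.

1.870 m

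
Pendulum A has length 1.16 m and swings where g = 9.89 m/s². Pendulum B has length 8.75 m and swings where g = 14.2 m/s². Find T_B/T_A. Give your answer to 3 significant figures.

2.29

T = 2π√(L/g), so T_B/T_A = √((L_B/g_B)/(L_A/g_A)) = √((8.75/14.2)/(1.16/9.89)) = 2.29.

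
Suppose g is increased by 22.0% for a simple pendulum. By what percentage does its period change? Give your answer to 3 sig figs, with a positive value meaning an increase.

-9.46%

T ∝ 1/√g, so T'/T = 1/√(1.220) = 0.9054.
Percentage change in T = (0.9054 − 1) × 100% = -9.46%.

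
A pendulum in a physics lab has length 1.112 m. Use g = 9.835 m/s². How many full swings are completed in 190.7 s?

90

T = 2π√(L/g) = 2π√(1.112/9.835) = 2.1127 s.
Number of complete oscillations = ⌊190.7/2.1127⌋ = ⌊90.262⌋ = 90.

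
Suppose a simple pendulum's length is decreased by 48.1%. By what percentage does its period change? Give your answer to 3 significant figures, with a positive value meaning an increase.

-28.0%

T ∝ √L, so T'/T = √(0.5190) = 0.7204.
Percentage change in T = (0.7204 − 1) × 100% = -28.0%.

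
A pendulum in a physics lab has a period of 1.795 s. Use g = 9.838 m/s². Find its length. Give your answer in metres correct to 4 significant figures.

From T = 2π√(L/g), L = gT²/(4π²) = 9.838 × 1.7950²/(4π²) = 0.8029 m.

0.8029 m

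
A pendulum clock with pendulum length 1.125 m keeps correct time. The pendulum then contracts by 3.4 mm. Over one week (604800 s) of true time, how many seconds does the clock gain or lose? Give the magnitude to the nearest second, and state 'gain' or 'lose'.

T ∝ √L, so T'/T = √(1.12160/1.125) = 0.998488.
In 604800 s of true time the clock registers 604800/0.998488 = 605716.0 s, so it gains 916 s.

gain 916 s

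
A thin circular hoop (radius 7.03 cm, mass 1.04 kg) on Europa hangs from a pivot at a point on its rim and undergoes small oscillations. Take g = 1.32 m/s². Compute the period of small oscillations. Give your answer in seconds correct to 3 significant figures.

2.05 s

I_cm = mr² = 0.005140 kg·m². The pivot is at distance d = 0.0703 m from the centre of mass.
By the parallel-axis theorem, I = I_cm + md² = 0.005140 + 0.005140 = 0.01028 kg·m².
T = 2π√(I/(mgd)) = 2π√(0.01028/(1.04 × 1.32 × 0.0703)) = 2.05 s.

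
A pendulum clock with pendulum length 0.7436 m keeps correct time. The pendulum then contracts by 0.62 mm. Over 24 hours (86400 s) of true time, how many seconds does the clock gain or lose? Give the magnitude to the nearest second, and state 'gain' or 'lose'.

T ∝ √L, so T'/T = √(0.74298/0.7436) = 0.999583.
In 86400 s of true time the clock registers 86400/0.999583 = 86436.0 s, so it gains 36 s.

gain 36 s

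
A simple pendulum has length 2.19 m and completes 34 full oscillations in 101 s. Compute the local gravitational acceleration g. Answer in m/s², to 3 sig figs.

9.80 m/s²

T = 101/34 = 2.971 s.
From T = 2π√(L/g), g = 4π²L/T² = 4π² × 2.19/2.971² = 9.80 m/s².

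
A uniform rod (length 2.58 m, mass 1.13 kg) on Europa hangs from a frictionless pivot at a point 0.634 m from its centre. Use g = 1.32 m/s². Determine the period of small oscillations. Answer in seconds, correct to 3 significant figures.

6.72 s

For a physical pendulum T = 2π√(I/(mgd)), with d = 0.6340 m from pivot to centre of mass.
I_cm = mL²/12 = 1.13 × 2.58²/12 = 0.6268 kg·m²; I = I_cm + md² = 0.6268 + 1.13 × 0.6340² = 1.081 kg·m².
T = 2π√(1.081/(1.13 × 1.32 × 0.6340)) = 6.72 s.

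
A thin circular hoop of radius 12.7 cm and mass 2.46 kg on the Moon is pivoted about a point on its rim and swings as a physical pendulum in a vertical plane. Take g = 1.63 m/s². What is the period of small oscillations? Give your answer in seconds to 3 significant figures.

I_cm = mr² = 0.03968 kg·m². The pivot is at distance d = 0.127 m from the centre of mass.
By the parallel-axis theorem, I = I_cm + md² = 0.03968 + 0.03968 = 0.07935 kg·m².
T = 2π√(I/(mgd)) = 2π√(0.07935/(2.46 × 1.63 × 0.127)) = 2.48 s.

2.48 s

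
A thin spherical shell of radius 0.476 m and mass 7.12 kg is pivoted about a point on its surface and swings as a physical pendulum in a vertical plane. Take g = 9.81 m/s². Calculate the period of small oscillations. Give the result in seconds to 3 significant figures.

1.79 s

I_cm = (2/3)mr² = 1.075 kg·m². The pivot is at distance d = 0.476 m from the centre of mass.
By the parallel-axis theorem, I = I_cm + md² = 1.075 + 1.613 = 2.689 kg·m².
T = 2π√(I/(mgd)) = 2π√(2.689/(7.12 × 9.81 × 0.476)) = 1.79 s.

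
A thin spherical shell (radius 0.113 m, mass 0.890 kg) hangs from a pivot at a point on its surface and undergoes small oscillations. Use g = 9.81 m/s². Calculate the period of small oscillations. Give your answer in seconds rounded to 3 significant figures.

I_cm = (2/3)mr² = 0.007576 kg·m². The pivot is at distance d = 0.113 m from the centre of mass.
By the parallel-axis theorem, I = I_cm + md² = 0.007576 + 0.01136 = 0.01894 kg·m².
T = 2π√(I/(mgd)) = 2π√(0.01894/(0.890 × 9.81 × 0.113)) = 0.871 s.

0.871 s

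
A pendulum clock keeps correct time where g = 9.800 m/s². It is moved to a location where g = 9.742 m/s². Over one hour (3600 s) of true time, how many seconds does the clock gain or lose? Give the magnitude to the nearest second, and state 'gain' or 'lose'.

The clock's period scales as T ∝ 1/√g, so T'/T = √(9.800/9.742) = 1.00297.
In 3600 s of true time the clock registers 3600/1.00297 = 3589.3 s, so it loses 11 s.

lose 11 s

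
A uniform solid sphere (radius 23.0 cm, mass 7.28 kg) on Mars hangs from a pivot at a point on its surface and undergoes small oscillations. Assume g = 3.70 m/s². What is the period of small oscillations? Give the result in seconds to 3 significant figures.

1.85 s

I_cm = (2/5)mr² = 0.1540 kg·m². The pivot is at distance d = 0.230 m from the centre of mass.
By the parallel-axis theorem, I = I_cm + md² = 0.1540 + 0.3851 = 0.5392 kg·m².
T = 2π√(I/(mgd)) = 2π√(0.5392/(7.28 × 3.70 × 0.230)) = 1.85 s.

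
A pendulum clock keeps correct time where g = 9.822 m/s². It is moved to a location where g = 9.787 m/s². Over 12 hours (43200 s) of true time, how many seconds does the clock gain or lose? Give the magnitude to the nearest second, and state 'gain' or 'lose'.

lose 77 s

The clock's period scales as T ∝ 1/√g, so T'/T = √(9.822/9.787) = 1.00179.
In 43200 s of true time the clock registers 43200/1.00179 = 43123.0 s, so it loses 77 s.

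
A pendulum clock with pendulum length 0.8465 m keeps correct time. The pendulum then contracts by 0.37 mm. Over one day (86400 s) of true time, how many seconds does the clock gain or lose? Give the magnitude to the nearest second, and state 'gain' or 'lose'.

gain 19 s

T ∝ √L, so T'/T = √(0.84613/0.8465) = 0.999781.
In 86400 s of true time the clock registers 86400/0.999781 = 86418.9 s, so it gains 19 s.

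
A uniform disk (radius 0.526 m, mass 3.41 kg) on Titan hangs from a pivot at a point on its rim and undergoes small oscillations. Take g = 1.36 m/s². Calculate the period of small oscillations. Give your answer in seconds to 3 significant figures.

I_cm = ½mr² = 0.4717 kg·m². The pivot is at distance d = 0.526 m from the centre of mass.
By the parallel-axis theorem, I = I_cm + md² = 0.4717 + 0.9435 = 1.415 kg·m².
T = 2π√(I/(mgd)) = 2π√(1.415/(3.41 × 1.36 × 0.526)) = 4.79 s.

4.79 s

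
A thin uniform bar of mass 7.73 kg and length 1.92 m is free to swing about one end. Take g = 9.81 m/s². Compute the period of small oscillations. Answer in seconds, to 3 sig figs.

2.27 s

For a physical pendulum T = 2π√(I/(mgd)), with d = 0.9600 m from pivot to centre of mass.
I_cm = mL²/12 = 7.73 × 1.92²/12 = 2.375 kg·m²; I = I_cm + md² = 2.375 + 7.73 × 0.9600² = 9.499 kg·m².
T = 2π√(9.499/(7.73 × 9.81 × 0.9600)) = 2.27 s.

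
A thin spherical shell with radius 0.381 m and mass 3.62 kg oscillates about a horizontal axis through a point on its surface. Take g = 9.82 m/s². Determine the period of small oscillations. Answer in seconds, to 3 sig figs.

1.60 s

I_cm = (2/3)mr² = 0.3503 kg·m². The pivot is at distance d = 0.381 m from the centre of mass.
By the parallel-axis theorem, I = I_cm + md² = 0.3503 + 0.5255 = 0.8758 kg·m².
T = 2π√(I/(mgd)) = 2π√(0.8758/(3.62 × 9.82 × 0.381)) = 1.60 s.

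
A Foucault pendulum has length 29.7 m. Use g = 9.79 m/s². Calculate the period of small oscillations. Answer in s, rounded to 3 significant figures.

10.9 s

T = 2π√(L/g) = 2π√(29.7/9.79) = 2π × 1.742 = 10.9 s.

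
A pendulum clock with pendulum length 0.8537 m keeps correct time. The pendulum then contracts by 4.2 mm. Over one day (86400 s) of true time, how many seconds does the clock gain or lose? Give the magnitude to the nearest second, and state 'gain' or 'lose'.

gain 213 s

T ∝ √L, so T'/T = √(0.84950/0.8537) = 0.997537.
In 86400 s of true time the clock registers 86400/0.997537 = 86613.3 s, so it gains 213 s.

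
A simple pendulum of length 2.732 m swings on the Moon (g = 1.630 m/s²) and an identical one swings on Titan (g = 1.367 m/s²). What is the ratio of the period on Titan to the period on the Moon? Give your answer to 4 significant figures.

T ∝ 1/√g, so T₂/T₁ = √(g₁/g₂) = √(1.630/1.367) = 1.092.

1.092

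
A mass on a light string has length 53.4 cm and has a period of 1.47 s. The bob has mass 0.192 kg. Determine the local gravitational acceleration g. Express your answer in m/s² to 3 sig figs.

9.76 m/s²

From T = 2π√(L/g), g = 4π²L/T² = 4π² × 0.534/1.470² = 9.76 m/s².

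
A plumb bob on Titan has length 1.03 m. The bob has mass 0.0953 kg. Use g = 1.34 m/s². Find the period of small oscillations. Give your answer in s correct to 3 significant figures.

T = 2π√(L/g) = 2π√(1.03/1.34) = 2π × 0.8767 = 5.51 s.

5.51 s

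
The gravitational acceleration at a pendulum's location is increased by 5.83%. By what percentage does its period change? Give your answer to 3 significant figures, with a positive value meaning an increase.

T ∝ 1/√g, so T'/T = 1/√(1.058) = 0.9721.
Percentage change in T = (0.9721 − 1) × 100% = -2.79%.

-2.79%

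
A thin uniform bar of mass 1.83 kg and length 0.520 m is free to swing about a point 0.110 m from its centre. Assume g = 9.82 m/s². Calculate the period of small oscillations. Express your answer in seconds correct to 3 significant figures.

For a physical pendulum T = 2π√(I/(mgd)), with d = 0.1100 m from pivot to centre of mass.
I_cm = mL²/12 = 1.83 × 0.520²/12 = 0.04124 kg·m²; I = I_cm + md² = 0.04124 + 1.83 × 0.1100² = 0.06338 kg·m².
T = 2π√(0.06338/(1.83 × 9.82 × 0.1100)) = 1.13 s.

1.13 s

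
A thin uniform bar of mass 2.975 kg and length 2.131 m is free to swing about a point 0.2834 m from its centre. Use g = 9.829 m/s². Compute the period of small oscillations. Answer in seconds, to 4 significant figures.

For a physical pendulum T = 2π√(I/(mgd)), with d = 0.28340 m from pivot to centre of mass.
I_cm = mL²/12 = 2.975 × 2.131²/12 = 1.1258 kg·m²; I = I_cm + md² = 1.1258 + 2.975 × 0.28340² = 1.3648 kg·m².
T = 2π√(1.3648/(2.975 × 9.829 × 0.28340)) = 2.550 s.

2.550 s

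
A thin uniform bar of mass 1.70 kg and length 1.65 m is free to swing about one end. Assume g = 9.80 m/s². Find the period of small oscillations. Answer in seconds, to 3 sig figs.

2.11 s

For a physical pendulum T = 2π√(I/(mgd)), with d = 0.8250 m from pivot to centre of mass.
I_cm = mL²/12 = 1.70 × 1.65²/12 = 0.3857 kg·m²; I = I_cm + md² = 0.3857 + 1.70 × 0.8250² = 1.543 kg·m².
T = 2π√(1.543/(1.70 × 9.80 × 0.8250)) = 2.11 s.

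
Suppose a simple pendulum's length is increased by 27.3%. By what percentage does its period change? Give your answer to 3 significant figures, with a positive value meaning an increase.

12.8%

T ∝ √L, so T'/T = √(1.273) = 1.128.
Percentage change in T = (1.128 − 1) × 100% = 12.8%.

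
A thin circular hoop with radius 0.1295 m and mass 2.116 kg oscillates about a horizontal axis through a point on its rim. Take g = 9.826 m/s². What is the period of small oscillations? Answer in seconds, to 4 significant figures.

I_cm = mr² = 0.035486 kg·m². The pivot is at distance d = 0.1295 m from the centre of mass.
By the parallel-axis theorem, I = I_cm + md² = 0.035486 + 0.035486 = 0.070972 kg·m².
T = 2π√(I/(mgd)) = 2π√(0.070972/(2.116 × 9.826 × 0.1295)) = 1.020 s.

1.020 s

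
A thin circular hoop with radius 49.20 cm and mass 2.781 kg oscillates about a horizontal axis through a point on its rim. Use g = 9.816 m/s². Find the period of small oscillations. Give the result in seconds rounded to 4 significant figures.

1.989 s

I_cm = mr² = 0.67318 kg·m². The pivot is at distance d = 0.4920 m from the centre of mass.
By the parallel-axis theorem, I = I_cm + md² = 0.67318 + 0.67318 = 1.3464 kg·m².
T = 2π√(I/(mgd)) = 2π√(1.3464/(2.781 × 9.816 × 0.4920)) = 1.989 s.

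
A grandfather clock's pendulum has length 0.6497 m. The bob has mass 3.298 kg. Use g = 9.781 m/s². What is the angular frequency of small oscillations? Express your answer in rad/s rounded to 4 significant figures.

3.880 rad/s

ω = √(g/L) = √(9.781/0.6497) = 3.880 rad/s.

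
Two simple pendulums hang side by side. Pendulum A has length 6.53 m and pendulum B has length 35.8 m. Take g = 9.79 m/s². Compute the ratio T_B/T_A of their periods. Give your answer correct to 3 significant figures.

T ∝ √L, so T_B/T_A = √(L_B/L_A) = √(35.8/6.53) = 2.34.

2.34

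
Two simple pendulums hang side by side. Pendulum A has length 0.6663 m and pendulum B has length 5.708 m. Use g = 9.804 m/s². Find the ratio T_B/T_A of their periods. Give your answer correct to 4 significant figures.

T ∝ √L, so T_B/T_A = √(L_B/L_A) = √(5.708/0.6663) = 2.927.

2.927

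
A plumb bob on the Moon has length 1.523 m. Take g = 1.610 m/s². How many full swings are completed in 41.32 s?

T = 2π√(L/g) = 2π√(1.523/1.610) = 6.1111 s.
Number of complete oscillations = ⌊41.32/6.1111⌋ = ⌊6.7615⌋ = 6.

6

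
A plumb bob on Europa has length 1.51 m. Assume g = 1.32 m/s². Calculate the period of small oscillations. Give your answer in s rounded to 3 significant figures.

6.72 s

T = 2π√(L/g) = 2π√(1.51/1.32) = 2π × 1.070 = 6.72 s.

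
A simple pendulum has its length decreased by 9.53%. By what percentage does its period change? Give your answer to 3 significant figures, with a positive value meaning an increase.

T ∝ √L, so T'/T = √(0.9047) = 0.9512.
Percentage change in T = (0.9512 − 1) × 100% = -4.88%.

-4.88%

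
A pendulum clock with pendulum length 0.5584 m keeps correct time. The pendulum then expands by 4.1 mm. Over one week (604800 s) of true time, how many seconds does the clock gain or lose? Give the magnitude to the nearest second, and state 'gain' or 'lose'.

T ∝ √L, so T'/T = √(0.56250/0.5584) = 1.00366.
In 604800 s of true time the clock registers 604800/1.00366 = 602591.8 s, so it loses 2208 s.

lose 2208 s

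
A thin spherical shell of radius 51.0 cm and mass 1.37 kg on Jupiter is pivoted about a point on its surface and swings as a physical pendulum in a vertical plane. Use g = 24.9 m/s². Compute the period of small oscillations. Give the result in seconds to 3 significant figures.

1.16 s

I_cm = (2/3)mr² = 0.2376 kg·m². The pivot is at distance d = 0.510 m from the centre of mass.
By the parallel-axis theorem, I = I_cm + md² = 0.2376 + 0.3563 = 0.5939 kg·m².
T = 2π√(I/(mgd)) = 2π√(0.5939/(1.37 × 24.9 × 0.510)) = 1.16 s.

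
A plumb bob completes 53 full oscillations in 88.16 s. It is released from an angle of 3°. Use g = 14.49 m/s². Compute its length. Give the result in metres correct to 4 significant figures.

1.016 m

T = 88.16/53 = 1.6634 s.
From T = 2π√(L/g), L = gT²/(4π²) = 14.49 × 1.6634²/(4π²) = 1.016 m.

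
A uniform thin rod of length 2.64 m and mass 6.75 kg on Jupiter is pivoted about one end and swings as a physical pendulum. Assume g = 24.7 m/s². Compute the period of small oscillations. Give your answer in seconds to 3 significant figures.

1.68 s

For a physical pendulum T = 2π√(I/(mgd)), with d = 1.320 m from pivot to centre of mass.
I_cm = mL²/12 = 6.75 × 2.64²/12 = 3.920 kg·m²; I = I_cm + md² = 3.920 + 6.75 × 1.320² = 15.68 kg·m².
T = 2π√(15.68/(6.75 × 24.7 × 1.320)) = 1.68 s.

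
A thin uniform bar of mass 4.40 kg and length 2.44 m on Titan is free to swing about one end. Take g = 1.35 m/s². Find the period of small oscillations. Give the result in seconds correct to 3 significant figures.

For a physical pendulum T = 2π√(I/(mgd)), with d = 1.220 m from pivot to centre of mass.
I_cm = mL²/12 = 4.40 × 2.44²/12 = 2.183 kg·m²; I = I_cm + md² = 2.183 + 4.40 × 1.220² = 8.732 kg·m².
T = 2π√(8.732/(4.40 × 1.35 × 1.220)) = 6.90 s.

6.90 s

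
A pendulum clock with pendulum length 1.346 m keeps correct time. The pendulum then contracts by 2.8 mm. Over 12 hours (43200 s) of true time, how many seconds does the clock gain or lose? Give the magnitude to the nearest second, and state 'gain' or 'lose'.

T ∝ √L, so T'/T = √(1.34320/1.346) = 0.998959.
In 43200 s of true time the clock registers 43200/0.998959 = 43245.0 s, so it gains 45 s.

gain 45 s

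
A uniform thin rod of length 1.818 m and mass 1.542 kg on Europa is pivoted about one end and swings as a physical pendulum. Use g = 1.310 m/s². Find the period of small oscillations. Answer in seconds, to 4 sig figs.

6.044 s

For a physical pendulum T = 2π√(I/(mgd)), with d = 0.90900 m from pivot to centre of mass.
I_cm = mL²/12 = 1.542 × 1.818²/12 = 0.42471 kg·m²; I = I_cm + md² = 0.42471 + 1.542 × 0.90900² = 1.6988 kg·m².
T = 2π√(1.6988/(1.542 × 1.310 × 0.90900)) = 6.044 s.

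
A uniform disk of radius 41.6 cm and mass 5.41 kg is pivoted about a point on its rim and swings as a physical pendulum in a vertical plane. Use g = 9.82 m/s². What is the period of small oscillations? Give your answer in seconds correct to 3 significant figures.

1.58 s

I_cm = ½mr² = 0.4681 kg·m². The pivot is at distance d = 0.416 m from the centre of mass.
By the parallel-axis theorem, I = I_cm + md² = 0.4681 + 0.9362 = 1.404 kg·m².
T = 2π√(I/(mgd)) = 2π√(1.404/(5.41 × 9.82 × 0.416)) = 1.58 s.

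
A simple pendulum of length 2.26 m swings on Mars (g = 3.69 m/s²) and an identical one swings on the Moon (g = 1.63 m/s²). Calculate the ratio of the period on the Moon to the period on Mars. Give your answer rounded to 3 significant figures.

1.50

T ∝ 1/√g, so T₂/T₁ = √(g₁/g₂) = √(3.69/1.63) = 1.50.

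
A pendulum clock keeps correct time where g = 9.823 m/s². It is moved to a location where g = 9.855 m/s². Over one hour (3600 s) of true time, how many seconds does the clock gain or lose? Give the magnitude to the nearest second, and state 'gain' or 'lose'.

gain 6 s

The clock's period scales as T ∝ 1/√g, so T'/T = √(9.823/9.855) = 0.998375.
In 3600 s of true time the clock registers 3600/0.998375 = 3605.9 s, so it gains 6 s.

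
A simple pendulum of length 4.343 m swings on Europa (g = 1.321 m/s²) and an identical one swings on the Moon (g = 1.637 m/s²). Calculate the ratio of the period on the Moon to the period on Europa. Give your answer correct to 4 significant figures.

0.8983

T ∝ 1/√g, so T₂/T₁ = √(g₁/g₂) = √(1.321/1.637) = 0.8983.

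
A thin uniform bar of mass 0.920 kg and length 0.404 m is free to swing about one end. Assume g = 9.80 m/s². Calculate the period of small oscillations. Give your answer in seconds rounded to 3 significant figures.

For a physical pendulum T = 2π√(I/(mgd)), with d = 0.2020 m from pivot to centre of mass.
I_cm = mL²/12 = 0.920 × 0.404²/12 = 0.01251 kg·m²; I = I_cm + md² = 0.01251 + 0.920 × 0.2020² = 0.05005 kg·m².
T = 2π√(0.05005/(0.920 × 9.80 × 0.2020)) = 1.04 s.

1.04 s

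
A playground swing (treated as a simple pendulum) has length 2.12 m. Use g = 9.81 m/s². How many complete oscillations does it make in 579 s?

T = 2π√(L/g) = 2π√(2.12/9.81) = 2.921 s.
Number of complete oscillations = ⌊579/2.921⌋ = ⌊198.2⌋ = 198.

198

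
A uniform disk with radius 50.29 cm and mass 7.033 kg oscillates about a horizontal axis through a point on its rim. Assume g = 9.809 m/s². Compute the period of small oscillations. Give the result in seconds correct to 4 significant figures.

I_cm = ½mr² = 0.88935 kg·m². The pivot is at distance d = 0.5029 m from the centre of mass.
By the parallel-axis theorem, I = I_cm + md² = 0.88935 + 1.7787 = 2.6681 kg·m².
T = 2π√(I/(mgd)) = 2π√(2.6681/(7.033 × 9.809 × 0.5029)) = 1.742 s.

1.742 s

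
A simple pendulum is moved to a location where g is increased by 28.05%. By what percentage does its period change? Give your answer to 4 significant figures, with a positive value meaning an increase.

T ∝ 1/√g, so T'/T = 1/√(1.2805) = 0.88371.
Percentage change in T = (0.88371 − 1) × 100% = -11.63%.

-11.63%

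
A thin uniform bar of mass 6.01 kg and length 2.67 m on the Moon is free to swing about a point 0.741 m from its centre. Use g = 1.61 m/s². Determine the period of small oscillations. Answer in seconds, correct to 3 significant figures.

6.15 s

For a physical pendulum T = 2π√(I/(mgd)), with d = 0.7410 m from pivot to centre of mass.
I_cm = mL²/12 = 6.01 × 2.67²/12 = 3.570 kg·m²; I = I_cm + md² = 3.570 + 6.01 × 0.7410² = 6.870 kg·m².
T = 2π√(6.870/(6.01 × 1.61 × 0.7410)) = 6.15 s.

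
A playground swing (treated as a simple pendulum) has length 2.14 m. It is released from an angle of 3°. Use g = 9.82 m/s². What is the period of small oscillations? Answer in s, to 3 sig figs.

T = 2π√(L/g) = 2π√(2.14/9.82) = 2π × 0.4668 = 2.93 s.

2.93 s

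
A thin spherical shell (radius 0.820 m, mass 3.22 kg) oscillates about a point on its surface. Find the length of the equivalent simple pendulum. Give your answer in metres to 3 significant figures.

The equivalent simple-pendulum length is L_eq = I/(md), where I is about the pivot and d = 0.8200 m.
I_cm = (2/3)mR² = 1.443 kg·m², so I = I_cm + md² = 1.443 + 2.165 = 3.609 kg·m².
L_eq = 3.609/(3.22 × 0.8200) = 1.37 m.

1.37 m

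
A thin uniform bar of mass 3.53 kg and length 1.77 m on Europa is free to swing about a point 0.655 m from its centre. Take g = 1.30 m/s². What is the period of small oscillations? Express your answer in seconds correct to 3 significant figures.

5.66 s

For a physical pendulum T = 2π√(I/(mgd)), with d = 0.6550 m from pivot to centre of mass.
I_cm = mL²/12 = 3.53 × 1.77²/12 = 0.9216 kg·m²; I = I_cm + md² = 0.9216 + 3.53 × 0.6550² = 2.436 kg·m².
T = 2π√(2.436/(3.53 × 1.30 × 0.6550)) = 5.66 s.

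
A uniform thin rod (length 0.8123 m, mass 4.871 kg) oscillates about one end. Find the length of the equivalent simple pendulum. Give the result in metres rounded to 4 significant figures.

The equivalent simple-pendulum length is L_eq = I/(md), where I is about the pivot and d = 0.40615 m.
I_cm = (1/12)mL² = 0.26784 kg·m², so I = I_cm + md² = 0.26784 + 0.80351 = 1.0713 kg·m².
L_eq = 1.0713/(4.871 × 0.40615) = 0.5415 m.

0.5415 m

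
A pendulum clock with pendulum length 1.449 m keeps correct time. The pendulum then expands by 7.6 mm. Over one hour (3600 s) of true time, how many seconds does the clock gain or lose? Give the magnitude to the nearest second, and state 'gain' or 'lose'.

lose 9 s

T ∝ √L, so T'/T = √(1.45660/1.449) = 1.00262.
In 3600 s of true time the clock registers 3600/1.00262 = 3590.6 s, so it loses 9 s.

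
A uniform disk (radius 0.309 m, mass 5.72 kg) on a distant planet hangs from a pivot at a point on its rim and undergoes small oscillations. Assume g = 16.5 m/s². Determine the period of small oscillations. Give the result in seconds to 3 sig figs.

I_cm = ½mr² = 0.2731 kg·m². The pivot is at distance d = 0.309 m from the centre of mass.
By the parallel-axis theorem, I = I_cm + md² = 0.2731 + 0.5462 = 0.8192 kg·m².
T = 2π√(I/(mgd)) = 2π√(0.8192/(5.72 × 16.5 × 0.309)) = 1.05 s.

1.05 s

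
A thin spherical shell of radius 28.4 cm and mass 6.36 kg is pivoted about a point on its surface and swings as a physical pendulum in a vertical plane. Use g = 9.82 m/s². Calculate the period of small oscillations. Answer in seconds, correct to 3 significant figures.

1.38 s

I_cm = (2/3)mr² = 0.3420 kg·m². The pivot is at distance d = 0.284 m from the centre of mass.
By the parallel-axis theorem, I = I_cm + md² = 0.3420 + 0.5130 = 0.8550 kg·m².
T = 2π√(I/(mgd)) = 2π√(0.8550/(6.36 × 9.82 × 0.284)) = 1.38 s.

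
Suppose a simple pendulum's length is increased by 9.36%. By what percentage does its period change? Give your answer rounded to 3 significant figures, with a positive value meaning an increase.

4.58%

T ∝ √L, so T'/T = √(1.094) = 1.046.
Percentage change in T = (1.046 − 1) × 100% = 4.58%.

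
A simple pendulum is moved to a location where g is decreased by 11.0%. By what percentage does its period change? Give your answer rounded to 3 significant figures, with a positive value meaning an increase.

6.00%

T ∝ 1/√g, so T'/T = 1/√(0.8900) = 1.060.
Percentage change in T = (1.060 − 1) × 100% = 6.00%.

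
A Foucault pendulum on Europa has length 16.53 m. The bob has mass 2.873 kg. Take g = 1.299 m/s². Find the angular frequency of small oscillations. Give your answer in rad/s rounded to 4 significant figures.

ω = √(g/L) = √(1.299/16.53) = 0.2803 rad/s.

0.2803 rad/s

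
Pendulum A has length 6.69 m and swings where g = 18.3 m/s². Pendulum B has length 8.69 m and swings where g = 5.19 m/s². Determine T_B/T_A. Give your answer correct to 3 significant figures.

T = 2π√(L/g), so T_B/T_A = √((L_B/g_B)/(L_A/g_A)) = √((8.69/5.19)/(6.69/18.3)) = 2.14.

2.14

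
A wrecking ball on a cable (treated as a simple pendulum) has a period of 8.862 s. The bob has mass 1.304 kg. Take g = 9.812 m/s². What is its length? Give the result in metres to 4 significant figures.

From T = 2π√(L/g), L = gT²/(4π²) = 9.812 × 8.8620²/(4π²) = 19.52 m.

19.52 m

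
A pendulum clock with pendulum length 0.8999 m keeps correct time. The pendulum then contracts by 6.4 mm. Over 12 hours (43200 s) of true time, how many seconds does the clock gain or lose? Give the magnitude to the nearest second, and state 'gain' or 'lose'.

T ∝ √L, so T'/T = √(0.89350/0.8999) = 0.996438.
In 43200 s of true time the clock registers 43200/0.996438 = 43354.4 s, so it gains 154 s.

gain 154 s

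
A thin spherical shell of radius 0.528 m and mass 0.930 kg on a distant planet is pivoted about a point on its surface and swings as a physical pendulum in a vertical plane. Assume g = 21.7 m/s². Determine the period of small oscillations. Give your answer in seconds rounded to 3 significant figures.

I_cm = (2/3)mr² = 0.1728 kg·m². The pivot is at distance d = 0.528 m from the centre of mass.
By the parallel-axis theorem, I = I_cm + md² = 0.1728 + 0.2593 = 0.4321 kg·m².
T = 2π√(I/(mgd)) = 2π√(0.4321/(0.930 × 21.7 × 0.528)) = 1.27 s.

1.27 s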